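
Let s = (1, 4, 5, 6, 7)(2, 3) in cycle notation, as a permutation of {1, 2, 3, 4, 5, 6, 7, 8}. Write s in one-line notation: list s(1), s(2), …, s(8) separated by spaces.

4 3 2 5 6 7 1 8

Reading each image from the cycles: 1↦4, 2↦3, 3↦2, 4↦5, 5↦6, 6↦7, 7↦1, 8↦8.
Listing these in domain order gives 4 3 2 5 6 7 1 8.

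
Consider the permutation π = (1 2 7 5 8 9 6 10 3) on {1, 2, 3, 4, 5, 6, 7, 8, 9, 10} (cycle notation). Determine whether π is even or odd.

The cycle lengths are 9, 1.
A cycle is odd iff its length is even; π has 0 even-length cycles, so sgn(π) = (−1)^0 and π is even.

even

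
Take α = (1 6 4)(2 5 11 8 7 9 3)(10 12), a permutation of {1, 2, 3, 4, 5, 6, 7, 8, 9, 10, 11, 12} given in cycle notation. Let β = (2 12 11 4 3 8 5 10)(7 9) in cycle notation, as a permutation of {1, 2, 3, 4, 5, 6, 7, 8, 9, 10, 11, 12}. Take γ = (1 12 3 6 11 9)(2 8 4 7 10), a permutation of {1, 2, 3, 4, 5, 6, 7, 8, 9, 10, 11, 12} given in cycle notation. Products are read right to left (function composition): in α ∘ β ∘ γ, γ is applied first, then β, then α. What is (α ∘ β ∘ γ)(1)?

8

(α ∘ β ∘ γ)(1) = α(β(γ(1))). γ(1) = 12, then β(12) = 11, then α(11) = 8, so the result is 8.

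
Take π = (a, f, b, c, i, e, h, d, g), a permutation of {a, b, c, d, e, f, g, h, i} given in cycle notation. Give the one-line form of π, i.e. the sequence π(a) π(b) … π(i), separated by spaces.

f c i g h b a d e

Each element maps to the next entry in its cycle (wrapping to the front): a↦f, b↦c, c↦i, d↦g, e↦h, f↦b, g↦a, h↦d, i↦e.
So the one-line form is f c i g h b a d e.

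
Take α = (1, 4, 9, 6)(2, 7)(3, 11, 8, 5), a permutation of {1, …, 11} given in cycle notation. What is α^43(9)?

4

9 lies in the 4-cycle (1, 4, 9, 6).
On a 4-cycle, α^4 is the identity, so α^43 = α^3 there (43 ≡ 3 mod 4).
Advancing 3 steps from 9: 9 → 6 → 1 → 4.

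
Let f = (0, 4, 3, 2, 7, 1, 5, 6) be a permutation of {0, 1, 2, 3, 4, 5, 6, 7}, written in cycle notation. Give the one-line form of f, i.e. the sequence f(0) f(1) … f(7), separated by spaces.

4 5 7 2 3 6 0 1

Reading each image from the cycles: 0↦4, 1↦5, 2↦7, 3↦2, 4↦3, 5↦6, 6↦0, 7↦1.
So the one-line form is 4 5 7 2 3 6 0 1.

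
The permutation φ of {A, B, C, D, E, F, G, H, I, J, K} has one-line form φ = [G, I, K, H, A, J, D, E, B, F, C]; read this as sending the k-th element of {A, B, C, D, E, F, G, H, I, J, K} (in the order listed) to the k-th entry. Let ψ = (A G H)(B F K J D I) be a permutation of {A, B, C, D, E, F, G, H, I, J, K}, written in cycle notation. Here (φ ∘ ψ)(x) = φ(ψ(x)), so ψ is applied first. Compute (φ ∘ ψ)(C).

(φ ∘ ψ)(C) = φ(ψ(C)). ψ(C) = C, then φ(C) = K. So (φ ∘ ψ)(C) = K.

K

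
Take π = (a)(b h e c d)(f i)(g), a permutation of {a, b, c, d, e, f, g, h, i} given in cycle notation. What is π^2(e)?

e lies in the 5-cycle (b h e c d).
Advancing 2 steps from e: e → c → d.

d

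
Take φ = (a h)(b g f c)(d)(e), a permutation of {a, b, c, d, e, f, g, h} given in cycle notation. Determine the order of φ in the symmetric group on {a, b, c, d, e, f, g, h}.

The disjoint cycles have lengths 4, 2, 1, 1.
The order of φ is the least common multiple of its cycle lengths: lcm(4, 2) = 4.

4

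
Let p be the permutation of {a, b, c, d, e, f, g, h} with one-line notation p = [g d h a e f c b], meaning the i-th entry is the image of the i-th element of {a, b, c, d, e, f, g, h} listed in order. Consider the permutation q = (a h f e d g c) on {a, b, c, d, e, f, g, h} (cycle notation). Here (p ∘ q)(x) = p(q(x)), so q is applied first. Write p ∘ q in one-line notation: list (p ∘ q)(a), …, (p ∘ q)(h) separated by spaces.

b d g c a e h f

(p ∘ q)(x) = p(q(x)). Computing each image: p(q(a)) = p(h) = b, p(q(b)) = p(b) = d, p(q(c)) = p(a) = g, p(q(d)) = p(g) = c, p(q(e)) = p(d) = a, p(q(f)) = p(e) = e, p(q(g)) = p(c) = h, p(q(h)) = p(f) = f.
Hence p ∘ q = [b d g c a e h f].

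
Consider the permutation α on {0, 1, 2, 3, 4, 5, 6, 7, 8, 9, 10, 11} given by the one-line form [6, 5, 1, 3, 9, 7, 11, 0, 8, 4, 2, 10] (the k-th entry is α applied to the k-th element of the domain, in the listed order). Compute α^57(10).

2

Tracing 10 → 2 → … returns to 10 after 8 steps, so 10 lies in an 8-cycle (0, 6, 11, 10, 2, 1, 5, 7).
Since the cycle has length 8, α^57 acts on it the same as α^1 (57 mod 8 = 1).
Stepping 1 place around the cycle: 10 → 2.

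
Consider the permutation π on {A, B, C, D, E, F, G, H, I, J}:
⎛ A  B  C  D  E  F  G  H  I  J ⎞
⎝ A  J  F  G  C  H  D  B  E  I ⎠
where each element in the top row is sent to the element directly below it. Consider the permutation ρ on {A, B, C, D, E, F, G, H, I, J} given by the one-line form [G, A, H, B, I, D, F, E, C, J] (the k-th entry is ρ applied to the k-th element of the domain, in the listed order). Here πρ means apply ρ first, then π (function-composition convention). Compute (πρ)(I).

F

ρ(I) = C, then π(C) = F; composing gives (πρ)(I) = F.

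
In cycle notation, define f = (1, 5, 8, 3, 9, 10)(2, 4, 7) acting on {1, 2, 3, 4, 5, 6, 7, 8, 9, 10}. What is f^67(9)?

9 lies in the 6-cycle (1, 5, 8, 3, 9, 10).
On a 6-cycle, f^6 is the identity, so f^67 = f^1 there (67 ≡ 1 mod 6).
Advancing 1 step from 9: 9 → 10.

10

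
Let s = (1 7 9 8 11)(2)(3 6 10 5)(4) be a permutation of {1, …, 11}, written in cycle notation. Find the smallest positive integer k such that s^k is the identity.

20

The disjoint cycles have lengths 5, 4, 1, 1.
The order is lcm(5, 4) = 20.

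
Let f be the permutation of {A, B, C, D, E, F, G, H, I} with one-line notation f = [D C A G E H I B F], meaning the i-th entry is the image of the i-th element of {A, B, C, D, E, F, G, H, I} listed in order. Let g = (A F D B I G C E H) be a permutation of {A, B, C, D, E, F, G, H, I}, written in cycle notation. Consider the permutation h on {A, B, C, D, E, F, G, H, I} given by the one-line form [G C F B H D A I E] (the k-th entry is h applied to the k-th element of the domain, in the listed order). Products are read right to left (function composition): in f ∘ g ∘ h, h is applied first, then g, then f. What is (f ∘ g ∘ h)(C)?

(f ∘ g ∘ h)(C) = f(g(h(C))). h(C) = F, then g(F) = D, then f(D) = G, so the result is G.

G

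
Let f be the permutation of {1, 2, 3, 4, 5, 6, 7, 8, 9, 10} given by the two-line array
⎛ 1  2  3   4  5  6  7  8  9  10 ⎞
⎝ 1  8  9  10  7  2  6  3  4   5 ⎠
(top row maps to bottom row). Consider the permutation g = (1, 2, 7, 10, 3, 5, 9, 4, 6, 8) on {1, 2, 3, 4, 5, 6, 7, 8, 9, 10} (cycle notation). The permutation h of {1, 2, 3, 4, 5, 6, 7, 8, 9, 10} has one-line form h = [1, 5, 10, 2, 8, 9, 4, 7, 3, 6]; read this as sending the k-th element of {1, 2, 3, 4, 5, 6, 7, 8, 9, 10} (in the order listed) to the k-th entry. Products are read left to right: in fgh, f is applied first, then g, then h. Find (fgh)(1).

5

Apply the permutations in order: f(1) = 1, then g(1) = 2, then h(2) = 5. So (fgh)(1) = 5.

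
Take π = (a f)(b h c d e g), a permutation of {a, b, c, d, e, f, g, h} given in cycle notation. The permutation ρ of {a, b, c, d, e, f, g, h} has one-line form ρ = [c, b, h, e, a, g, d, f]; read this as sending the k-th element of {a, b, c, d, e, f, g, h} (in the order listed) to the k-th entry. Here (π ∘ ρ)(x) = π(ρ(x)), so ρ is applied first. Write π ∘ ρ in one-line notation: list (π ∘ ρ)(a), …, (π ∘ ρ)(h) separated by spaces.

(π ∘ ρ)(x) = π(ρ(x)). Computing each image: π(ρ(a)) = π(c) = d, π(ρ(b)) = π(b) = h, π(ρ(c)) = π(h) = c, π(ρ(d)) = π(e) = g, π(ρ(e)) = π(a) = f, π(ρ(f)) = π(g) = b, π(ρ(g)) = π(d) = e, π(ρ(h)) = π(f) = a.
Hence π ∘ ρ = [d h c g f b e a].

d h c g f b e a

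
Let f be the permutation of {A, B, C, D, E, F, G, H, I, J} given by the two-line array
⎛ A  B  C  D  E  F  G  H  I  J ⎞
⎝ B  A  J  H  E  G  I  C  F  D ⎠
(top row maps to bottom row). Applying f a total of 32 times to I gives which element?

G

Tracing I → F → … returns to I after 3 steps, so I lies in a 3-cycle (F, G, I).
On a 3-cycle, f^3 is the identity, so f^32 = f^2 there (32 ≡ 2 mod 3).
Stepping 2 places around the cycle: I → F → G.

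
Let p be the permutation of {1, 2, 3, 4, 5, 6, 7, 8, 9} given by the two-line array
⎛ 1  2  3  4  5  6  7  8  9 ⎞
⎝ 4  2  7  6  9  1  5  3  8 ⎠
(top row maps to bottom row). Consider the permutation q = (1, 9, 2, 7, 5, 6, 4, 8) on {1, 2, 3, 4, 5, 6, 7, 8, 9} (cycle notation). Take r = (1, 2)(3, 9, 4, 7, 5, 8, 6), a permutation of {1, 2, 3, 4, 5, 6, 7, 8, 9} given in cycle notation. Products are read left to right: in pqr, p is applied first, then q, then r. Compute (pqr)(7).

Apply the permutations in order: p(7) = 5, then q(5) = 6, then r(6) = 3. So (pqr)(7) = 3.

3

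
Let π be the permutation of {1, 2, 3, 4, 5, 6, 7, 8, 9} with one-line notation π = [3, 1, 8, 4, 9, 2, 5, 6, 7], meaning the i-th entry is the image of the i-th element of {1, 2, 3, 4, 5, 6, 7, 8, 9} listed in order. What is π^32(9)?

Tracing 9 → 7 → … returns to 9 after 3 steps, so 9 lies in a 3-cycle (5 9 7).
Powers repeat with period 3 on this cycle, and 32 mod 3 = 2, so π^32(9) = π^2(9).
Advancing 2 steps from 9: 9 → 7 → 5.

5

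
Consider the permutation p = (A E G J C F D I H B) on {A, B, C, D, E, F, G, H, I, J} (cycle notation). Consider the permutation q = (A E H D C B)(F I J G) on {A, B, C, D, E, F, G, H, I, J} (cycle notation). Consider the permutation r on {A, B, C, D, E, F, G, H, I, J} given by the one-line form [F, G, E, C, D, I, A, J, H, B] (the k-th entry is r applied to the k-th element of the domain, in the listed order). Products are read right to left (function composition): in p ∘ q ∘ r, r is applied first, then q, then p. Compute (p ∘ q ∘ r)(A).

Chase A: r(A) = F; q(F) = I; p(I) = H. Hence (p ∘ q ∘ r)(A) = H.

H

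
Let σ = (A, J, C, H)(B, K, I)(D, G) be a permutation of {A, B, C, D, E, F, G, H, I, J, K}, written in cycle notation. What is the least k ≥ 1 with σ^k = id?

12

The cycle type of σ is (4, 3, 2, 1, 1).
The order of σ is the least common multiple of its cycle lengths: lcm(4, 3, 2) = 12.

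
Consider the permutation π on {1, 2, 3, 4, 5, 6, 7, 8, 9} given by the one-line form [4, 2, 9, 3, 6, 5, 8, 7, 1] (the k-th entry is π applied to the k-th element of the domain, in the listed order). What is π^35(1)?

Tracing 1 → 4 → … returns to 1 after 4 steps, so 1 lies in a 4-cycle (1, 4, 3, 9).
Powers repeat with period 4 on this cycle, and 35 mod 4 = 3, so π^35(1) = π^3(1).
Advancing 3 steps from 1: 1 → 4 → 3 → 9.

9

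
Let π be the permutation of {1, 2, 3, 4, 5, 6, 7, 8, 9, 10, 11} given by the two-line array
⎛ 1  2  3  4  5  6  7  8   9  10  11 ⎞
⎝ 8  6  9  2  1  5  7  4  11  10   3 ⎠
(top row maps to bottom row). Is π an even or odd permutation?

odd

In disjoint-cycle form the cycle lengths are 6, 3, 1, 1.
A cycle of length ℓ contributes ℓ−1 transpositions, so π is a product of 5 + 2 = 7 transpositions — odd.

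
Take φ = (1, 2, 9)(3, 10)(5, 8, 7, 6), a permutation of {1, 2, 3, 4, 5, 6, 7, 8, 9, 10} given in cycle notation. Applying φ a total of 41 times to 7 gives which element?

7 lies in the 4-cycle (5, 8, 7, 6).
Powers repeat with period 4 on this cycle, and 41 mod 4 = 1, so φ^41(7) = φ^1(7).
Advancing 1 step from 7: 7 → 6.

6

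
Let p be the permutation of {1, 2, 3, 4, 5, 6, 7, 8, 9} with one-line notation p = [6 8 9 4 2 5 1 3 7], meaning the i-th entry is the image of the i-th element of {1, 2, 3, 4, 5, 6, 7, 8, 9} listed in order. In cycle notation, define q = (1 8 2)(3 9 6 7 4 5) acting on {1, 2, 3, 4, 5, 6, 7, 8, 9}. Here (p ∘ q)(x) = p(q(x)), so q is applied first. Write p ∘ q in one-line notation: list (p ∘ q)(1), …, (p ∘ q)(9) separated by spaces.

3 6 7 2 9 1 4 8 5

(p ∘ q)(x) = p(q(x)). Computing each image: p(q(1)) = p(8) = 3, p(q(2)) = p(1) = 6, p(q(3)) = p(9) = 7, p(q(4)) = p(5) = 2, p(q(5)) = p(3) = 9, p(q(6)) = p(7) = 1, p(q(7)) = p(4) = 4, p(q(8)) = p(2) = 8, p(q(9)) = p(6) = 5.
Hence p ∘ q = [3 6 7 2 9 1 4 8 5].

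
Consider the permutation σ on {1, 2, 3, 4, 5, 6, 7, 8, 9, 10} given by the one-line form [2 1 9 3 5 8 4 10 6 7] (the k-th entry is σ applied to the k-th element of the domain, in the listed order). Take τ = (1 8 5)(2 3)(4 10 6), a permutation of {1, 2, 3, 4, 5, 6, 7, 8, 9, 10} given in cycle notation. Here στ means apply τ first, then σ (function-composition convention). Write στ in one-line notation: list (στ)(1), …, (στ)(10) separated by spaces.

10 9 1 7 2 3 4 5 6 8

(στ)(x) = σ(τ(x)). Computing each image: σ(τ(1)) = σ(8) = 10, σ(τ(2)) = σ(3) = 9, σ(τ(3)) = σ(2) = 1, σ(τ(4)) = σ(10) = 7, σ(τ(5)) = σ(1) = 2, σ(τ(6)) = σ(4) = 3, σ(τ(7)) = σ(7) = 4, σ(τ(8)) = σ(5) = 5, σ(τ(9)) = σ(9) = 6, σ(τ(10)) = σ(6) = 8.
Hence στ = [10 9 1 7 2 3 4 5 6 8].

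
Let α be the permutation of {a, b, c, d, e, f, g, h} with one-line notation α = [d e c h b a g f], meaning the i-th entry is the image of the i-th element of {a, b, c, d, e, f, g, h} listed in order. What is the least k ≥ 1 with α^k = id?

The disjoint-cycle form of α has cycle lengths 4, 2, 1, 1.
Since disjoint cycles commute, ord(α) = lcm(4, 2) = 4.

4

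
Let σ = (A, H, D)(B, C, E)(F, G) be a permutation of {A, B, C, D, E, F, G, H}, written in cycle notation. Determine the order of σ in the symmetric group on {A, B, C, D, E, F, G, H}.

The disjoint cycles have lengths 3, 3, 2.
Since disjoint cycles commute, ord(σ) = lcm(3, 3, 2) = 6.

6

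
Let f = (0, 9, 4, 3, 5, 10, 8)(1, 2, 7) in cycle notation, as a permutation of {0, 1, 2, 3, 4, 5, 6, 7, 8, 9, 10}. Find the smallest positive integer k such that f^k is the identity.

21

The disjoint cycles have lengths 7, 3, 1.
Since disjoint cycles commute, ord(f) = lcm(7, 3) = 21.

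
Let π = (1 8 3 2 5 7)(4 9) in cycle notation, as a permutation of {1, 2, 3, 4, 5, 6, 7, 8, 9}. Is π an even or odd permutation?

The cycle lengths are 6, 2, 1.
A cycle is odd iff its length is even; π has 2 even-length cycles, so sgn(π) = (−1)^2 and π is even.

even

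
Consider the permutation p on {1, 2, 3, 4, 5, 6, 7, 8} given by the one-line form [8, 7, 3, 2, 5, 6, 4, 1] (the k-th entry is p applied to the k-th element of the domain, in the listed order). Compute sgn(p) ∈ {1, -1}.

In disjoint-cycle form the cycle lengths are 3, 2, 1, 1, 1.
A cycle of length ℓ contributes ℓ−1 transpositions, so p is a product of 2 + 1 = 3 transpositions — odd.

-1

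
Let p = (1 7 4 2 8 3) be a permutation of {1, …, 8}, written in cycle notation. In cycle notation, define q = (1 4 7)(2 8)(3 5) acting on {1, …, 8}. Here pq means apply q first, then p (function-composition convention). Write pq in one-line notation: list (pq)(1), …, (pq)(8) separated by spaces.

2 3 5 4 1 6 7 8

For each element, apply q then p: 1 → 4 → 2; 2 → 8 → 3; 3 → 5 → 5; 4 → 7 → 4; 5 → 3 → 1; 6 → 6 → 6; 7 → 1 → 7; 8 → 2 → 8.
So pq in one-line form is 2 3 5 4 1 6 7 8.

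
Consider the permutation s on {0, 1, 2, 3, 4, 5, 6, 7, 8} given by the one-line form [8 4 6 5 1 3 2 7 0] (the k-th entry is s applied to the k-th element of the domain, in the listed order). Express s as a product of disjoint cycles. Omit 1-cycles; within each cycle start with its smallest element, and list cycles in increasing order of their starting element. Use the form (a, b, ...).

From 0: 0 → 8 → 0, closing the cycle (0, 8).
Continuing from each remaining unvisited element yields (0, 8)(1, 4)(2, 6)(3, 5).

(0, 8)(1, 4)(2, 6)(3, 5)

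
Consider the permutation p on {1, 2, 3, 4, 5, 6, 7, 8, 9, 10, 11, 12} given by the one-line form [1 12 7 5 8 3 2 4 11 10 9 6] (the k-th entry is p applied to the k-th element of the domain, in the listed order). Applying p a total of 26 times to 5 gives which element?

4

Tracing 5 → 8 → … returns to 5 after 3 steps, so 5 lies in a 3-cycle (4 5 8).
Since the cycle has length 3, p^26 acts on it the same as p^2 (26 mod 3 = 2).
Advancing 2 steps from 5: 5 → 8 → 4.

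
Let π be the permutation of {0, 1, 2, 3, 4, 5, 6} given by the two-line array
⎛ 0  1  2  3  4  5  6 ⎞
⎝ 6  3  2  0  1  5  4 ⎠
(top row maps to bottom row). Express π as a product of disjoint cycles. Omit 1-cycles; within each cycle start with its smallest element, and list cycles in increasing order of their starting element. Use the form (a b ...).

(0 6 4 1 3)

Iterating π from 0 gives 0 → 6 → 4 → 1 → 3 → 0; that is the 5-cycle (0 6 4 1 3).
Continuing from each remaining unvisited element yields (0 6 4 1 3).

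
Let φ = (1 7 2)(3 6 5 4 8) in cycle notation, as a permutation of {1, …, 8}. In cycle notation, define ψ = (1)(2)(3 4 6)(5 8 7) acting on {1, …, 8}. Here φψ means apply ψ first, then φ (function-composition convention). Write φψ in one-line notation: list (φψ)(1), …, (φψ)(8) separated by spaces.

(φψ)(x) = φ(ψ(x)). Computing each image: φ(ψ(1)) = φ(1) = 7, φ(ψ(2)) = φ(2) = 1, φ(ψ(3)) = φ(4) = 8, φ(ψ(4)) = φ(6) = 5, φ(ψ(5)) = φ(8) = 3, φ(ψ(6)) = φ(3) = 6, φ(ψ(7)) = φ(5) = 4, φ(ψ(8)) = φ(7) = 2.
Hence φψ = [7 1 8 5 3 6 4 2].

7 1 8 5 3 6 4 2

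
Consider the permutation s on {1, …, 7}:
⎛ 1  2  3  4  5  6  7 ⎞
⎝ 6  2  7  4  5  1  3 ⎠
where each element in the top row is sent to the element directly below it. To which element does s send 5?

5

The entry below 5 in the array is 5, so s(5) = 5.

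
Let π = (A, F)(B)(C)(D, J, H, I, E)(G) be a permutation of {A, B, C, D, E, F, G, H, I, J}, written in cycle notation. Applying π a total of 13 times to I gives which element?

I lies in the 5-cycle (D, J, H, I, E).
Powers repeat with period 5 on this cycle, and 13 mod 5 = 3, so π^13(I) = π^3(I).
Stepping 3 places around the cycle: I → E → D → J.

J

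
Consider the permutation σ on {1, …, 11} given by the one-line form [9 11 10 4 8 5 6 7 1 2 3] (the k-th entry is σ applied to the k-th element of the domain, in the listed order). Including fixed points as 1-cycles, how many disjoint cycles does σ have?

The cycle decomposition is (1 9)(2 11 3 10)(4)(5 8 7 6), which has 4 cycles (counting 1-cycles).

4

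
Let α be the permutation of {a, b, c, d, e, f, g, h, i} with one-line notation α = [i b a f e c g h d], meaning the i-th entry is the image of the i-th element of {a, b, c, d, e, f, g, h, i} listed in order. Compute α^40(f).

Tracing f → c → … returns to f after 5 steps, so f lies in a 5-cycle (a, i, d, f, c).
Since the cycle has length 5, α^40 acts on it the same as α^0 (40 mod 5 = 0).
So α^40(f) = f.

f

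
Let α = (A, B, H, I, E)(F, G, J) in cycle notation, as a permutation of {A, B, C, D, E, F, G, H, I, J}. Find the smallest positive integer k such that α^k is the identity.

The cycle type of α is (5, 3, 1, 1).
The order of α is the least common multiple of its cycle lengths: lcm(5, 3) = 15.

15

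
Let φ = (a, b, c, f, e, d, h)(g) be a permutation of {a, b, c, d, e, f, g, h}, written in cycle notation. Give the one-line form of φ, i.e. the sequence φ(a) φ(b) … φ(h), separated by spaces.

b c f h d e g a

Reading each image from the cycles: a→b, b→c, c→f, d→h, e→d, f→e, g→g, h→a.
So the one-line form is b c f h d e g a.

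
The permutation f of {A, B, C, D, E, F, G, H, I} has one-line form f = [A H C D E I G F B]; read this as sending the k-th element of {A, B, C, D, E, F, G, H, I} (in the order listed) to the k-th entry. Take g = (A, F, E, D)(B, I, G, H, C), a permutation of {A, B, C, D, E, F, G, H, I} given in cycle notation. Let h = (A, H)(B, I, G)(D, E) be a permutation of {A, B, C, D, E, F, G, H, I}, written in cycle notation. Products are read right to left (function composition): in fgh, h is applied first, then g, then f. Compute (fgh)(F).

Apply the permutations in order: h(F) = F, then g(F) = E, then f(E) = E. So (fgh)(F) = E.

E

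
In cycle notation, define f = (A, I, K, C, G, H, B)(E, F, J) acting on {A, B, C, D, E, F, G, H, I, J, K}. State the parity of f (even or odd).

even

The cycle lengths are 7, 3, 1.
A cycle of length ℓ contributes ℓ−1 transpositions, so f is a product of 6 + 2 = 8 transpositions — even.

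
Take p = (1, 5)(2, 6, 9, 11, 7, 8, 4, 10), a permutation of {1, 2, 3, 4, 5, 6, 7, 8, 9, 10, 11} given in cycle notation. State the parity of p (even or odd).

The cycle lengths are 8, 2, 1.
A cycle is odd iff its length is even; p has 2 even-length cycles, so sgn(p) = (−1)^2 and p is even.

even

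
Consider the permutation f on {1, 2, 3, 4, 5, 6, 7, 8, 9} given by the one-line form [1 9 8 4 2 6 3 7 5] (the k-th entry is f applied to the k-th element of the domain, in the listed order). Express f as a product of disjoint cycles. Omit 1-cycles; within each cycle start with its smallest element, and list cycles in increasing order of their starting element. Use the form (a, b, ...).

From 2: 2 → 9 → 5 → 2, closing the cycle (2, 9, 5).
Continuing from each remaining unvisited element yields (2, 9, 5)(3, 8, 7).

(2, 9, 5)(3, 8, 7)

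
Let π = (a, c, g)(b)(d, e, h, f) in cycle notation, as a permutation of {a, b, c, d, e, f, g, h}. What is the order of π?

12

The cycle type of π is (4, 3, 1).
The order of π is the least common multiple of its cycle lengths: lcm(4, 3) = 12.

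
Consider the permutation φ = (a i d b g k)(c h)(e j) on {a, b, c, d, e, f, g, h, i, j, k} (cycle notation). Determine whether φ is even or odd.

The cycle lengths are 6, 2, 2, 1.
A cycle is odd iff its length is even; φ has 3 even-length cycles, so sgn(φ) = (−1)^3 and φ is odd.

odd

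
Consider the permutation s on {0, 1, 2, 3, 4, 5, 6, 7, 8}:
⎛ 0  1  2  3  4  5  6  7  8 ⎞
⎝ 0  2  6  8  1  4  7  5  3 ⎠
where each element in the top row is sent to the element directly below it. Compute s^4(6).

1

Tracing 6 → 7 → … returns to 6 after 6 steps, so 6 lies in a 6-cycle (1, 2, 6, 7, 5, 4).
Advancing 4 steps from 6: 6 → 7 → 5 → 4 → 1.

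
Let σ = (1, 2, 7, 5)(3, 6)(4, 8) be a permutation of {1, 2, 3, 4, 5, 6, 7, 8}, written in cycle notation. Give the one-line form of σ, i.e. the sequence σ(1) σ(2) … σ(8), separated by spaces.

2 7 6 8 1 3 5 4

Each element maps to the next entry in its cycle (wrapping to the front): 1↦2, 2↦7, 3↦6, 4↦8, 5↦1, 6↦3, 7↦5, 8↦4.
So the one-line form is 2 7 6 8 1 3 5 4.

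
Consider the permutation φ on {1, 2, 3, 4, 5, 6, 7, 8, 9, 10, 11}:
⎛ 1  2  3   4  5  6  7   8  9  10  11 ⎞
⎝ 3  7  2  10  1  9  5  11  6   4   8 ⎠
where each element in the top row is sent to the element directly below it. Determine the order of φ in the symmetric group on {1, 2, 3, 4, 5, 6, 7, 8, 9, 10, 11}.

10

Decomposing into disjoint cycles gives cycle lengths 5, 2, 2, 2.
Since disjoint cycles commute, ord(φ) = lcm(5, 2, 2, 2) = 10.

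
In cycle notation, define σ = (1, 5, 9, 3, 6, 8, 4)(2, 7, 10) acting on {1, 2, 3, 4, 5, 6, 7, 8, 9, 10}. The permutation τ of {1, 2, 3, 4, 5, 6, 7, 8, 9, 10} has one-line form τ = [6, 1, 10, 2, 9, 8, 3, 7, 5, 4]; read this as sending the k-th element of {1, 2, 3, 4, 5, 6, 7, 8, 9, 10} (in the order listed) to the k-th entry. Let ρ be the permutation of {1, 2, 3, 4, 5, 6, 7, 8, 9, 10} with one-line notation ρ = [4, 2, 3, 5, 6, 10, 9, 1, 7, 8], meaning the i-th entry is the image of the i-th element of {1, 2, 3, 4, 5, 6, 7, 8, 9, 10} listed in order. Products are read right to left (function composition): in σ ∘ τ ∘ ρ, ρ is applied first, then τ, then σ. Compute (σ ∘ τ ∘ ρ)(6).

1

(σ ∘ τ ∘ ρ)(6) = σ(τ(ρ(6))). ρ(6) = 10, then τ(10) = 4, then σ(4) = 1, so the result is 1.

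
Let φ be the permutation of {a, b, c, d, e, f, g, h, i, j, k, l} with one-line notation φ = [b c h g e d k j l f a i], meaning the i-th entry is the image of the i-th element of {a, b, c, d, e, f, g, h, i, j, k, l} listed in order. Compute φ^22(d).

b

Tracing d → g → … returns to d after 9 steps, so d lies in a 9-cycle (a, b, c, h, j, f, d, g, k).
Since the cycle has length 9, φ^22 acts on it the same as φ^4 (22 mod 9 = 4).
Stepping 4 places around the cycle: d → g → k → a → b.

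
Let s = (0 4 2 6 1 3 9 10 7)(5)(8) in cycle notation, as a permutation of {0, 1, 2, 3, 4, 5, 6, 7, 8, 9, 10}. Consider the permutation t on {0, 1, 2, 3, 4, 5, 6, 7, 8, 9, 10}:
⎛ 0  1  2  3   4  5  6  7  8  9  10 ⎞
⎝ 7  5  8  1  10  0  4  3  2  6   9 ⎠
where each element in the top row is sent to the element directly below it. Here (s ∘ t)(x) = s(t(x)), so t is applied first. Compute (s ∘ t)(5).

4

First apply t: t(5) = 0, then s(0) = 4. Thus (s ∘ t)(5) = 4.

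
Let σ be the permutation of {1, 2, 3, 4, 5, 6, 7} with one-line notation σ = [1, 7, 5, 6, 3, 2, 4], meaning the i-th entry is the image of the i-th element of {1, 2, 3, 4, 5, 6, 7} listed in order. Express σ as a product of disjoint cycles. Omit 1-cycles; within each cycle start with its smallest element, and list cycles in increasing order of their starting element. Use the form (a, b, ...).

(2, 7, 4, 6)(3, 5)

From 2: 2 → 7 → 4 → 6 → 2, closing the cycle (2, 7, 4, 6).
Repeating from the next unused element and collecting all non-trivial cycles gives (2, 7, 4, 6)(3, 5).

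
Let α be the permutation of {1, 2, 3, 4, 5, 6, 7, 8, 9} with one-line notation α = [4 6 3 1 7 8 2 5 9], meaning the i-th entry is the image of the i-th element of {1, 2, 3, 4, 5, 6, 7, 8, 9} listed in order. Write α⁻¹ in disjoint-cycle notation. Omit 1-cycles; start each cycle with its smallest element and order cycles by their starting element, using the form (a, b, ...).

The cycle decomposition of α is (1, 4)(2, 6, 8, 5, 7).
The inverse reverses every cycle; in canonical form, α⁻¹ = (1, 4)(2, 7, 5, 8, 6).

(1, 4)(2, 7, 5, 8, 6)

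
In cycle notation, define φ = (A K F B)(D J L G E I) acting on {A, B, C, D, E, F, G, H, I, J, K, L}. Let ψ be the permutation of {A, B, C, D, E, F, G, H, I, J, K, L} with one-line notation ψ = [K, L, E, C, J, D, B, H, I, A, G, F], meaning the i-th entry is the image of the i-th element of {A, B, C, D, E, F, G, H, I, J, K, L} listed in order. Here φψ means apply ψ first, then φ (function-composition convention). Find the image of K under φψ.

E

First apply ψ: ψ(K) = G, then φ(G) = E. Thus (φψ)(K) = E.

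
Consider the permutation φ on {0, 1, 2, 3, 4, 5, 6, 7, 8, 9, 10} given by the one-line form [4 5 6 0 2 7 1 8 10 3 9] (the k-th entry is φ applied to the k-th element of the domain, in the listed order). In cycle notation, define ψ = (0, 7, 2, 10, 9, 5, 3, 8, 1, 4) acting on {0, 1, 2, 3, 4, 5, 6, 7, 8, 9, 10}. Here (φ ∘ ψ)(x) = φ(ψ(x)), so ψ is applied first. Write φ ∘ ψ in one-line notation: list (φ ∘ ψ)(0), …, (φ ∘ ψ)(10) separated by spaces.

Chase each element through ψ then φ: 0 → 7 → 8; 1 → 4 → 2; 2 → 10 → 9; 3 → 8 → 10; 4 → 0 → 4; 5 → 3 → 0; 6 → 6 → 1; 7 → 2 → 6; 8 → 1 → 5; 9 → 5 → 7; 10 → 9 → 3.
So φ ∘ ψ in one-line form is 8 2 9 10 4 0 1 6 5 7 3.

8 2 9 10 4 0 1 6 5 7 3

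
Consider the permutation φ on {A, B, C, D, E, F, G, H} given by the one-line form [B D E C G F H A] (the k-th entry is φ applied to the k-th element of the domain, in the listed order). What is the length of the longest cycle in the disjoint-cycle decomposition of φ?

Decomposing into disjoint cycles gives (A B D C E G H); the longest has length 7.

7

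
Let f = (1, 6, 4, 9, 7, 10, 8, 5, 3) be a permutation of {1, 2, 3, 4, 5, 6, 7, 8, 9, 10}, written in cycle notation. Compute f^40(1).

7

1 lies in the 9-cycle (1, 6, 4, 9, 7, 10, 8, 5, 3).
Powers repeat with period 9 on this cycle, and 40 mod 9 = 4, so f^40(1) = f^4(1).
Stepping 4 places around the cycle: 1 → 6 → 4 → 9 → 7.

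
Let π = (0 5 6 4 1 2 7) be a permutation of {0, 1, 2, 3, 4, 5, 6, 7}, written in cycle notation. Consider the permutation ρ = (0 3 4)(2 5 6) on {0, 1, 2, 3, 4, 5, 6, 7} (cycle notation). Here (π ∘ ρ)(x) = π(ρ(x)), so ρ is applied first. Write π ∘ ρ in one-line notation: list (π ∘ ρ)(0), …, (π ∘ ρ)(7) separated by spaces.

3 2 6 1 5 4 7 0

For each element, apply ρ then π: 0 → 3 → 3; 1 → 1 → 2; 2 → 5 → 6; 3 → 4 → 1; 4 → 0 → 5; 5 → 6 → 4; 6 → 2 → 7; 7 → 7 → 0.
So π ∘ ρ in one-line form is 3 2 6 1 5 4 7 0.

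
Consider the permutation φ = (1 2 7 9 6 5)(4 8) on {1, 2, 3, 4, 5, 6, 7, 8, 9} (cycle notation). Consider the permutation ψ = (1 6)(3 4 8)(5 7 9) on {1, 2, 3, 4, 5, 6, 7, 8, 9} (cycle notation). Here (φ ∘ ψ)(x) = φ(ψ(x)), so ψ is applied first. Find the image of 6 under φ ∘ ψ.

2

First apply ψ: ψ(6) = 1, then φ(1) = 2. Thus (φ ∘ ψ)(6) = 2.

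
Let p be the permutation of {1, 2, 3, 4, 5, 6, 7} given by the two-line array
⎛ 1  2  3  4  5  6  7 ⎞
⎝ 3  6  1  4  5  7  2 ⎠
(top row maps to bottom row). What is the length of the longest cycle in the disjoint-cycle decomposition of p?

3

Decomposing into disjoint cycles gives (1 3)(2 6 7); the longest has length 3.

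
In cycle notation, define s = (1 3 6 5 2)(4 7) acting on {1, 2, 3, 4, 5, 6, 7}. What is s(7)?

Within (4 7), 7 ↦ 4.

4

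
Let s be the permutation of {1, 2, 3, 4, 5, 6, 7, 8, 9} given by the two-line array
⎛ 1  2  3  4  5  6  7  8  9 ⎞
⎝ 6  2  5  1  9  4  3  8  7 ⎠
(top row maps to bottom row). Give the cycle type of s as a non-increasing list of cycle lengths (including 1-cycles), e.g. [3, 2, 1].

The disjoint cycles are (1, 6, 4)(2)(3, 5, 9, 7)(8), with lengths 4, 3, 1, 1 in non-increasing order.

[4, 3, 1, 1]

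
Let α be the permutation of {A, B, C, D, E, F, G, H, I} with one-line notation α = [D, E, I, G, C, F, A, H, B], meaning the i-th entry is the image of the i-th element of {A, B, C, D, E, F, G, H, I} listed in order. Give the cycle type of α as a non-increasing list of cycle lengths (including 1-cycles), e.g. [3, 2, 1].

The disjoint cycles are (A D G)(B E C I)(F)(H), with lengths 4, 3, 1, 1 in non-increasing order.

[4, 3, 1, 1]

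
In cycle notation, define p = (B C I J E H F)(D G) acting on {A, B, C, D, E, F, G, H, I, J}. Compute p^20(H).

H lies in the 7-cycle (B C I J E H F).
Powers repeat with period 7 on this cycle, and 20 mod 7 = 6, so p^20(H) = p^6(H).
Stepping 6 places around the cycle: H → F → B → C → I → J → E.

E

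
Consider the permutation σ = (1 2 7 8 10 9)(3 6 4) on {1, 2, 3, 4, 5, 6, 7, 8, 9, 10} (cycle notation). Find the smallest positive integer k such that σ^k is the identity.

6

The disjoint cycles have lengths 6, 3, 1.
Since disjoint cycles commute, ord(σ) = lcm(6, 3) = 6.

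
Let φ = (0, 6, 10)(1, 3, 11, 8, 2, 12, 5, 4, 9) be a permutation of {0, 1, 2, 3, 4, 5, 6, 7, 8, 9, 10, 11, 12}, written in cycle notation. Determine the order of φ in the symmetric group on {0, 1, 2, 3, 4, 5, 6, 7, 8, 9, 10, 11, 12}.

9

The cycle type of φ is (9, 3, 1).
The order of φ is the least common multiple of its cycle lengths: lcm(9, 3) = 9.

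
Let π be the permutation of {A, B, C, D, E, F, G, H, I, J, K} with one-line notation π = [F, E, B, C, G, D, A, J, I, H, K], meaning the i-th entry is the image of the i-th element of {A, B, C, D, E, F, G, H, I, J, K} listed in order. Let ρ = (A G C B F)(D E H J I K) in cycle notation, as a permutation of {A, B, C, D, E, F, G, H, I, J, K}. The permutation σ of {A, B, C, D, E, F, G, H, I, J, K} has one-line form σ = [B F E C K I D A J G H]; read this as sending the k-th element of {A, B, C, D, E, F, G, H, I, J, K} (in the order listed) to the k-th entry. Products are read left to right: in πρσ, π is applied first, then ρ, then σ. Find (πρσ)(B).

A

(πρσ)(B) = σ(ρ(π(B))). π(B) = E, then ρ(E) = H, then σ(H) = A, so the result is A.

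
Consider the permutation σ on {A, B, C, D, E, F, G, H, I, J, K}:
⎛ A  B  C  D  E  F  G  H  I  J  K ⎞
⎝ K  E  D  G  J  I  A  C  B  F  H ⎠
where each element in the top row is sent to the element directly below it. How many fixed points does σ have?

No element satisfies σ(x) = x, so there are 0 fixed points.

0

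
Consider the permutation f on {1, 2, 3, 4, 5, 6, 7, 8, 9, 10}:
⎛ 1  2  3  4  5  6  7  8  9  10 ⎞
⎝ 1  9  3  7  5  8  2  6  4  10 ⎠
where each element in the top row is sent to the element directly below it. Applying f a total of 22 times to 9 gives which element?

Tracing 9 → 4 → … returns to 9 after 4 steps, so 9 lies in a 4-cycle (2, 9, 4, 7).
Since the cycle has length 4, f^22 acts on it the same as f^2 (22 mod 4 = 2).
Advancing 2 steps from 9: 9 → 4 → 7.

7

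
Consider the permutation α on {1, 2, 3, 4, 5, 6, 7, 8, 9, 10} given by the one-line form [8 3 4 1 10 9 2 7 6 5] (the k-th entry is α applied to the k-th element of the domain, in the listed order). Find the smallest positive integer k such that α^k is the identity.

Writing α as disjoint cycles, the cycle lengths are 6, 2, 2.
The order is lcm(6, 2, 2) = 6.

6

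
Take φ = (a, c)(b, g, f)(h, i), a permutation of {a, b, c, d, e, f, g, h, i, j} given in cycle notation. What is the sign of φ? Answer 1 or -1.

The cycle lengths are 3, 2, 2, 1, 1, 1.
A cycle of length ℓ contributes ℓ−1 transpositions, so φ is a product of 2 + 1 + 1 = 4 transpositions — even.

1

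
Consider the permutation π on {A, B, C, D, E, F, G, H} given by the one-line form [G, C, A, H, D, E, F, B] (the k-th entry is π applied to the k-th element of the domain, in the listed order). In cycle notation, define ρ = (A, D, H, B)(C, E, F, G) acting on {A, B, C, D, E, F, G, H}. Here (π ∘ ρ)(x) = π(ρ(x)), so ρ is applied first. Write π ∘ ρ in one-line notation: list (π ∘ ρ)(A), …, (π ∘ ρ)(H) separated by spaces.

(π ∘ ρ)(x) = π(ρ(x)). Computing each image: π(ρ(A)) = π(D) = H, π(ρ(B)) = π(A) = G, π(ρ(C)) = π(E) = D, π(ρ(D)) = π(H) = B, π(ρ(E)) = π(F) = E, π(ρ(F)) = π(G) = F, π(ρ(G)) = π(C) = A, π(ρ(H)) = π(B) = C.
Hence π ∘ ρ = [H G D B E F A C].

H G D B E F A C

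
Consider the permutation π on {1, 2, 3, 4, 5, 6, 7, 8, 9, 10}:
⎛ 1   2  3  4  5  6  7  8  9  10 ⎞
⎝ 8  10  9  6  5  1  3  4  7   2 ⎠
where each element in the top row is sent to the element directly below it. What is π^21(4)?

6

Tracing 4 → 6 → … returns to 4 after 4 steps, so 4 lies in a 4-cycle (1, 8, 4, 6).
Powers repeat with period 4 on this cycle, and 21 mod 4 = 1, so π^21(4) = π^1(4).
Advancing 1 step from 4: 4 → 6.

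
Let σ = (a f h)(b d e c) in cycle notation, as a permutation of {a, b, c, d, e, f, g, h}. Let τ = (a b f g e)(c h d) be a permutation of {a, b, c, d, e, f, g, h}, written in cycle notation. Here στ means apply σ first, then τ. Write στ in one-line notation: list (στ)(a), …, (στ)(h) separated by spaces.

Chase each element through σ then τ: a → f → g; b → d → c; c → b → f; d → e → a; e → c → h; f → h → d; g → g → e; h → a → b.
Collecting the images, στ = [g c f a h d e b].

g c f a h d e b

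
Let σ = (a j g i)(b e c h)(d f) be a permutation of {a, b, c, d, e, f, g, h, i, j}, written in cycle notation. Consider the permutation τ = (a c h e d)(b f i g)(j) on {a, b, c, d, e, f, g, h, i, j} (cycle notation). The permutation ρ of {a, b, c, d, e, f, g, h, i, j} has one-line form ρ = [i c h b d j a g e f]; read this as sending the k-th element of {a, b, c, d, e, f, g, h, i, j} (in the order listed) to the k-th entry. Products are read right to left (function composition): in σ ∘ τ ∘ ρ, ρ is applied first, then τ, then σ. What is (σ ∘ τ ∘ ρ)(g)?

h

Chase g: ρ(g) = a; τ(a) = c; σ(c) = h. Hence (σ ∘ τ ∘ ρ)(g) = h.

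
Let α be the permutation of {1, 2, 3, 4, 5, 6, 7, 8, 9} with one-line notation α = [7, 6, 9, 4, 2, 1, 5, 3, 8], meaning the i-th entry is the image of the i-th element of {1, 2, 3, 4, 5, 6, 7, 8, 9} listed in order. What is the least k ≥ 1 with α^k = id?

The disjoint-cycle form of α has cycle lengths 5, 3, 1.
The order of α is the least common multiple of its cycle lengths: lcm(5, 3) = 15.

15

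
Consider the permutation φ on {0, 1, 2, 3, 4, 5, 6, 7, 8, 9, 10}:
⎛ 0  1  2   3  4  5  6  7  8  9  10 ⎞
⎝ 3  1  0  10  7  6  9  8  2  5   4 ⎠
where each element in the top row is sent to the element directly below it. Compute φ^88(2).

Tracing 2 → 0 → … returns to 2 after 7 steps, so 2 lies in a 7-cycle (0, 3, 10, 4, 7, 8, 2).
Powers repeat with period 7 on this cycle, and 88 mod 7 = 4, so φ^88(2) = φ^4(2).
Advancing 4 steps from 2: 2 → 0 → 3 → 10 → 4.

4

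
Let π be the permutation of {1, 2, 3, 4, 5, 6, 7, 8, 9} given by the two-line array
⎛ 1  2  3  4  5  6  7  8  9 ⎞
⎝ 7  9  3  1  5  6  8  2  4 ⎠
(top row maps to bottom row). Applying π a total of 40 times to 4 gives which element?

Tracing 4 → 1 → … returns to 4 after 6 steps, so 4 lies in a 6-cycle (1, 7, 8, 2, 9, 4).
Since the cycle has length 6, π^40 acts on it the same as π^4 (40 mod 6 = 4).
Stepping 4 places around the cycle: 4 → 1 → 7 → 8 → 2.

2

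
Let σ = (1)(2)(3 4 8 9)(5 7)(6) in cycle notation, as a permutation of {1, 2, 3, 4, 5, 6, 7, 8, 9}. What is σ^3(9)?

8

9 lies in the 4-cycle (3 4 8 9).
Advancing 3 steps from 9: 9 → 3 → 4 → 8.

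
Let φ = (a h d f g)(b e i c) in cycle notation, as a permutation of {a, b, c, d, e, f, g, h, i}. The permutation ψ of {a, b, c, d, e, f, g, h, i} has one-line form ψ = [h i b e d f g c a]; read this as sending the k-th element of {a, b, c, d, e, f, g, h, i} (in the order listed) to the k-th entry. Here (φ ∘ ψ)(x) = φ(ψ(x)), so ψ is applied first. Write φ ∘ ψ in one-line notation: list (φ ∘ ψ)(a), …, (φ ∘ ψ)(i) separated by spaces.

For each element, apply ψ then φ: a → h → d; b → i → c; c → b → e; d → e → i; e → d → f; f → f → g; g → g → a; h → c → b; i → a → h.
Collecting the images, φ ∘ ψ = [d c e i f g a b h].

d c e i f g a b h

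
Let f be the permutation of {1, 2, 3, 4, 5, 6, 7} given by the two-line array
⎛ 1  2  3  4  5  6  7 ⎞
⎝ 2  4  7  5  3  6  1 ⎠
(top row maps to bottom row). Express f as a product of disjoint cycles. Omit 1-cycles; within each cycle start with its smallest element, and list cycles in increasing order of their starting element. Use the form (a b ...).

Iterating f from 1 gives 1 → 2 → 4 → 5 → 3 → 7 → 1; that is the 6-cycle (1 2 4 5 3 7).
Continuing from each remaining unvisited element yields (1 2 4 5 3 7).

(1 2 4 5 3 7)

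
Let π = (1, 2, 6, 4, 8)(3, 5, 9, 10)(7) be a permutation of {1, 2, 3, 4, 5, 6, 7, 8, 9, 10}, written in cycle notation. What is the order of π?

20

The cycle type of π is (5, 4, 1).
The order is lcm(5, 4) = 20.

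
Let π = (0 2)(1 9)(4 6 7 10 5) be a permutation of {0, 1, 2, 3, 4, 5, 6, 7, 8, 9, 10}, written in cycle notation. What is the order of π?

The cycle type of π is (5, 2, 2, 1, 1).
The order of π is the least common multiple of its cycle lengths: lcm(5, 2, 2) = 10.

10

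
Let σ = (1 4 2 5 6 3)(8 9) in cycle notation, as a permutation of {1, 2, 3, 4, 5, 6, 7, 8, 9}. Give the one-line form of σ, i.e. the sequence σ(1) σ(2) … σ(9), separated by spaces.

4 5 1 2 6 3 7 9 8

Reading each image from the cycles: 1↦4, 2↦5, 3↦1, 4↦2, 5↦6, 6↦3, 7↦7, 8↦9, 9↦8.
Listing these in domain order gives 4 5 1 2 6 3 7 9 8.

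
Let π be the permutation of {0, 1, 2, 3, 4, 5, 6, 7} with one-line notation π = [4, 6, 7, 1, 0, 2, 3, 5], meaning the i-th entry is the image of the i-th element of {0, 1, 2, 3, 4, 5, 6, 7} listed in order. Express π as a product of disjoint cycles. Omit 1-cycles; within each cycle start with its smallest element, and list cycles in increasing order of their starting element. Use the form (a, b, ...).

(0, 4)(1, 6, 3)(2, 7, 5)

Iterating π from 0 gives 0 → 4 → 0; that is the 2-cycle (0, 4).
Continuing from each remaining unvisited element yields (0, 4)(1, 6, 3)(2, 7, 5).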